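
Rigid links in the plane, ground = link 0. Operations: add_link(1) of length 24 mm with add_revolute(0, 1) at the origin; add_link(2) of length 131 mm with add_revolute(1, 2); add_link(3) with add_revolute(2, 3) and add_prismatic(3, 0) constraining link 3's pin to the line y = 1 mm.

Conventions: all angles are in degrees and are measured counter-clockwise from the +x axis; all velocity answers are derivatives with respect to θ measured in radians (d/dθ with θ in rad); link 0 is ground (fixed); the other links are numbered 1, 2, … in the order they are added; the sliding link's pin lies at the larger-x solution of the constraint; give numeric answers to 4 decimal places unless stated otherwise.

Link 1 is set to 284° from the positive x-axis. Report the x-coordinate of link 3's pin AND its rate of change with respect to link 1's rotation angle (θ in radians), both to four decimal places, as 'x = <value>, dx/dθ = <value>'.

geometry: r = 24 mm, L = 131 mm, e = 1 mm
crank pin P = (r cos θ, r sin θ) = (5.806125, -23.287097)
h = r sin θ − e = -23.287097 − 1 = -24.287097
x = r cos θ + √(L² − h²) = 5.806125 + 128.728928 = 134.535053
dx/dθ = −r sin θ − h·r cos θ/√(L² − h²) (θ in radians; h = -24.287097) = 24.382531

x = 134.5351, dx/dθ = 24.3825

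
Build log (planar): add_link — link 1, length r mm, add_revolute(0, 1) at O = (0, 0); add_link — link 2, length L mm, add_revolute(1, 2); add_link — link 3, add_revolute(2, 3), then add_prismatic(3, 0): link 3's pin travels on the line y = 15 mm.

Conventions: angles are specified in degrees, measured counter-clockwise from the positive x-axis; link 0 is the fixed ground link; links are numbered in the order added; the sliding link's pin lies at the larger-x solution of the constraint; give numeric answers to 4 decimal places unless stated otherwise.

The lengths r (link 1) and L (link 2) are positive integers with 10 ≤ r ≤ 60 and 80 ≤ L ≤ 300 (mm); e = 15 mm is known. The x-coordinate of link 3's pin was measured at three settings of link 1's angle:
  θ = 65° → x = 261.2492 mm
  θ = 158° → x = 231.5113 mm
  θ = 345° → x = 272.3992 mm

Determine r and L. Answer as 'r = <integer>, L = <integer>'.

constraint per measurement: (x − r cos θ)² + (r sin θ − e)² = L²
subtracting the θ₁ and θ₂ equations cancels the r² and L² terms:
r = (x₁² − x₂²) / (2[(x₁cos θ₁ + e sin θ₁) − (x₂cos θ₂ + e sin θ₂)]) = 22.0000 → r = 22
L² = (x₁ − r cos θ₁)² + (r sin θ₁ − e)² = 63503.9993 → L = 252.0000 → L = 252
check at θ₃=345°: x = 272.3992 (printed 272.3992) ✓

r = 22, L = 252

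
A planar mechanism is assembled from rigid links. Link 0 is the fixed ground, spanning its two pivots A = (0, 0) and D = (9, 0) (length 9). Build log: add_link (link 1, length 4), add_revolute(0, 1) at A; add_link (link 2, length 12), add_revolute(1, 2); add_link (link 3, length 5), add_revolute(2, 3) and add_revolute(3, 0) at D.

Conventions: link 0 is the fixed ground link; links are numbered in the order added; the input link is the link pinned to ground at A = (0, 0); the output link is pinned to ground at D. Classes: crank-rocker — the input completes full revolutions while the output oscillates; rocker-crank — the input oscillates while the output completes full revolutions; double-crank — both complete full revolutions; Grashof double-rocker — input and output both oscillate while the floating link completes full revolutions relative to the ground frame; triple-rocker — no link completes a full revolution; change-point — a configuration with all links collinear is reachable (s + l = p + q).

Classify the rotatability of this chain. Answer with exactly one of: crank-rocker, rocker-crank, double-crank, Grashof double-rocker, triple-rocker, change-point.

lengths: ground=9, input=4, coupler=12, output=5
sorted: s=4 (shortest), l=12 (longest), p+q=14
s + l = 16 vs p + q = 14
s + l > p + q → non-Grashof → no link fully rotates → triple-rocker

triple-rocker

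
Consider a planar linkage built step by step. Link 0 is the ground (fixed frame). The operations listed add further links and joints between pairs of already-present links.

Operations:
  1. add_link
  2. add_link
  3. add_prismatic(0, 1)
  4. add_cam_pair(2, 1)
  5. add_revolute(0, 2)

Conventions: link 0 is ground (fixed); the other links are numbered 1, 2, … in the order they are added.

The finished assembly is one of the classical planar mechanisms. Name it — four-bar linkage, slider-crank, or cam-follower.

links: 3 (incl. ground); joints: 1 revolute, 1 prismatic, 1 higher (cam) pair, forming one closed loop
3 links, revolute + prismatic + higher pair in one loop → cam-follower

cam-follower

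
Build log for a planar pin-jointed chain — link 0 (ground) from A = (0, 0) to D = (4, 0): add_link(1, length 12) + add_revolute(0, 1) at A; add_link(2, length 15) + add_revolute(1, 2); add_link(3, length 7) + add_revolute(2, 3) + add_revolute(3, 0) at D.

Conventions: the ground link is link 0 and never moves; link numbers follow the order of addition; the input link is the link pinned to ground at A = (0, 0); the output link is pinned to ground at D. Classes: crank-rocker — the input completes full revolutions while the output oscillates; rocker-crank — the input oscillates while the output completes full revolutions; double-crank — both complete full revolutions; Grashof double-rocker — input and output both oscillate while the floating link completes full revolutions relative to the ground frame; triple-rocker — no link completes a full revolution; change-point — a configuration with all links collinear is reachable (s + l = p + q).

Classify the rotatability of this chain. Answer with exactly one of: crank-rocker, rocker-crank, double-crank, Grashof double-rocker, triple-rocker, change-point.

lengths: ground=4, input=12, coupler=15, output=7
sorted: s=4 (shortest), l=15 (longest), p+q=19
s + l = 19 vs p + q = 19
s + l = p + q → change-point (collinear configuration reachable)

change-point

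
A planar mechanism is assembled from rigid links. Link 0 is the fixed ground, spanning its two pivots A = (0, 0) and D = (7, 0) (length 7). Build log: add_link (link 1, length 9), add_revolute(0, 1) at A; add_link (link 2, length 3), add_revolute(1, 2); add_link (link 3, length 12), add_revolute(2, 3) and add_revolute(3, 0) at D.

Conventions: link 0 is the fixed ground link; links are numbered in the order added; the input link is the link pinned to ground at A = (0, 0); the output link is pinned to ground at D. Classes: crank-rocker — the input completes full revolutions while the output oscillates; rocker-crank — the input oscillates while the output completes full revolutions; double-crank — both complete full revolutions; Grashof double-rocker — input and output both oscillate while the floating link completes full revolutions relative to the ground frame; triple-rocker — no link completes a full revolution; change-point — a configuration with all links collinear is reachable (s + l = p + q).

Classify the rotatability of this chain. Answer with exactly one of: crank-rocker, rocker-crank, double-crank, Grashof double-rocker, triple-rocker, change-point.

lengths: ground=7, input=9, coupler=3, output=12
sorted: s=3 (shortest), l=12 (longest), p+q=16
s + l = 15 vs p + q = 16
s + l < p + q (Grashof) with shortest = coupler link → Grashof double-rocker

Grashof double-rocker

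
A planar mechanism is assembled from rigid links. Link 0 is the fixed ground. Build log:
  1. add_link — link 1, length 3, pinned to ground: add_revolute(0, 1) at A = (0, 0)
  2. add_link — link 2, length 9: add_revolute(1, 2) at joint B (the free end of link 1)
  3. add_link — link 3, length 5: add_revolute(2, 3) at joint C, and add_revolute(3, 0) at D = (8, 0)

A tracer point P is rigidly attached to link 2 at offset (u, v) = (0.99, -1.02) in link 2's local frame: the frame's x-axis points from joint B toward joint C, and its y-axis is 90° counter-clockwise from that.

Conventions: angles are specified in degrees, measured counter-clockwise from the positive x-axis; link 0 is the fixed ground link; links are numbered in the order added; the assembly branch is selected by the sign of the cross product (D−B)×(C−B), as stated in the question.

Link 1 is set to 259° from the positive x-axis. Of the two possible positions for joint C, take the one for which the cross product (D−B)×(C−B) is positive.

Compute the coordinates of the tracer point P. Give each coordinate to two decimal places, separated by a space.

A=(0,0), D=(8.00,0)
B = A + 3.00·(cos259°, sin259°) = (-0.5724, -2.9449)
|BD| = 9.0642
circle(B,9.00) ∩ circle(D,5.00): a=7.6212, h=4.7873
  candidates: C₊=(5.0800,4.0587) cross=43.392; C₋=(8.1906,-4.9964) cross=-43.392
  branch + wants cross > 0 → take C=(5.0800,4.0587) (cross=43.392)
ex = (C−B)/|BC| = (0.6280,0.7782); ey = (-0.7782,0.6280)
P = B + 0.99·ex + -1.02·ey = (0.8431,-2.8151)

0.84 -2.82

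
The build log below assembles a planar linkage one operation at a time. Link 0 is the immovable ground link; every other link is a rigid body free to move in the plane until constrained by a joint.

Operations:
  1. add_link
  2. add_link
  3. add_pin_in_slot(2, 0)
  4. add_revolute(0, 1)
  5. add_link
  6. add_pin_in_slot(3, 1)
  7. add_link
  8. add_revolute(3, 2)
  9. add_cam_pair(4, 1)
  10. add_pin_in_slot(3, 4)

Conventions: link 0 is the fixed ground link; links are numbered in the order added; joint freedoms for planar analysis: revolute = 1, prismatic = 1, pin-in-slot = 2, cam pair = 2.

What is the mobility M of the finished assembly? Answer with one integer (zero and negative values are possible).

L=1 J1=0 J2=0
add link → L=2 J1=0 J2=0
add link → L=3 J1=0 J2=0
PS@2,0 dof=2 J2 → L=3 J1=0 J2=1
R@0,1 dof=1 J1 → L=3 J1=1 J2=1
add link → L=4 J1=1 J2=1
PS@3,1 dof=2 J2 → L=4 J1=1 J2=2
add link → L=5 J1=1 J2=2
R@3,2 dof=1 J1 → L=5 J1=2 J2=2
C@4,1 dof=2 J2 → L=5 J1=2 J2=3
PS@3,4 dof=2 J2 → L=5 J1=2 J2=4
M=3(L−1)−2J1−J2=3·4−2·2−4=4

M = 4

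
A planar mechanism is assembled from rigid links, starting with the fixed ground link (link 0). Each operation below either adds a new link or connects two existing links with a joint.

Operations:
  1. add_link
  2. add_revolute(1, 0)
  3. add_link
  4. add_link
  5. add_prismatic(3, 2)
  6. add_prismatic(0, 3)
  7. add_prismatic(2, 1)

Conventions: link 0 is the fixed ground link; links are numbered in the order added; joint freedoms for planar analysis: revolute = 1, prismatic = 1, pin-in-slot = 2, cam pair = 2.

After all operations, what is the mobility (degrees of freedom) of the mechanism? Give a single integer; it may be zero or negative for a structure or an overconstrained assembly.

L=1 J1=0 J2=0
add link → L=2 J1=0 J2=0
R@1,0 dof=1 J1 → L=2 J1=1 J2=0
add link → L=3 J1=1 J2=0
add link → L=4 J1=1 J2=0
P@3,2 dof=1 J1 → L=4 J1=2 J2=0
P@0,3 dof=1 J1 → L=4 J1=3 J2=0
P@2,1 dof=1 J1 → L=4 J1=4 J2=0
M=3(L−1)−2J1−J2=3·3−2·4−0=1

M = 1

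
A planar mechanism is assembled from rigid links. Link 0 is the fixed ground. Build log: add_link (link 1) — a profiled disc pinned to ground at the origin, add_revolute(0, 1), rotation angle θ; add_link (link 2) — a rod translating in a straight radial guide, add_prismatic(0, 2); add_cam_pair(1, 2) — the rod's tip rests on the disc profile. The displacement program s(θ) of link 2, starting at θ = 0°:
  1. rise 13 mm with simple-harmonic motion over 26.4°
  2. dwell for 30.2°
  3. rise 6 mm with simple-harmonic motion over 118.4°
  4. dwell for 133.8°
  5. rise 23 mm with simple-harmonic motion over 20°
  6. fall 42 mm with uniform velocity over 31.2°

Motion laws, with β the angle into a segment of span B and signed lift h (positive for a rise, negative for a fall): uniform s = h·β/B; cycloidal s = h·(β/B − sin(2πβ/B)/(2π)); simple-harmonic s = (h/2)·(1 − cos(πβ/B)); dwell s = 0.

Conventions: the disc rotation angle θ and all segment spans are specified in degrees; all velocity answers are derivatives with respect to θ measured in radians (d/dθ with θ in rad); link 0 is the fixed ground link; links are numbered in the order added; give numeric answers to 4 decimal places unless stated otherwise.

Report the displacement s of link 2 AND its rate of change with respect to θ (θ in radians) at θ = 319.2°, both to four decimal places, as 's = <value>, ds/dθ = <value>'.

seg 1 [0°–26.4°] simple-harmonic, h=13: full span → s += 13 → s = 13.0000
seg 2 [26.4°–56.6°] dwell: s stays 13.0000
seg 3 [56.6°–175°] simple-harmonic, h=6: full span → s += 6 → s = 19.0000
seg 4 [175°–308.8°] dwell: s stays 19.0000
seg 5 [308.8°–328.8°] simple-harmonic, h=23: θ=319.2° here. β=10.4, B=20. 23/2·(1 − cos(π·0.5200)) = 12.2221 → s = 31.2221
velocity in seg [308.8°–328.8°] (simple-harmonic), θ in radians: β = 10.4° = 0.1815 rad, B = 20° = 0.3491 rad; ds/dθ = (πh/(2B)) sin(πβ/B) = (π·23/(2·0.3491)) sin(π·0.5200) = 103.295766 mm/rad

s = 31.2221, ds/dθ = 103.2958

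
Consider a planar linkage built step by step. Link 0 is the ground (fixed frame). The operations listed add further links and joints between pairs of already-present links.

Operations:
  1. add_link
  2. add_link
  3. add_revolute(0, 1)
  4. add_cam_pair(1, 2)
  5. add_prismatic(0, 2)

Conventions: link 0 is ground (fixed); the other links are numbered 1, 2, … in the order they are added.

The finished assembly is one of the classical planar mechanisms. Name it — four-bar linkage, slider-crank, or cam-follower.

links: 3 (incl. ground); joints: 1 revolute, 1 prismatic, 1 higher (cam) pair, forming one closed loop
3 links, revolute + prismatic + higher pair in one loop → cam-follower

cam-follower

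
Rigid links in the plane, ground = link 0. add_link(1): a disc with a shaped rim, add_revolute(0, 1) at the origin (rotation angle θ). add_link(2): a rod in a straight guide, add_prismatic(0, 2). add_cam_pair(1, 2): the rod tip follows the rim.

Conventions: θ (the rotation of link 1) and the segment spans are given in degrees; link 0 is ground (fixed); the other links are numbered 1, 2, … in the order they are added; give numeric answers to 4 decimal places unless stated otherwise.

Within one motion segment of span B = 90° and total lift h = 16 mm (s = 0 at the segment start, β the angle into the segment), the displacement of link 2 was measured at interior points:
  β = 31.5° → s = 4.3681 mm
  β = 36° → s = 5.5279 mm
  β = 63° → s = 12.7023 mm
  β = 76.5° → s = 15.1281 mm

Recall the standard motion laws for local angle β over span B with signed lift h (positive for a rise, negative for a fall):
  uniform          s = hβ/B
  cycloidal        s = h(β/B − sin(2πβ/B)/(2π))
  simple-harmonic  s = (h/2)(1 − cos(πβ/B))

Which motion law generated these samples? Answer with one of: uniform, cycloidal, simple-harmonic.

candidates at β/B = r: uniform s = h·r (linear in β); cycloidal s = h·(r − sin(2πr)/(2π)); simple-harmonic s = (h/2)(1 − cos(πr))
β=31.5°: printed 4.3681 | uniform 5.6000, cycloidal 3.5399, simple-harmonic 4.3681
β=36°: printed 5.5279 | uniform 6.4000, cycloidal 4.9032, simple-harmonic 5.5279
β=63°: printed 12.7023 | uniform 11.2000, cycloidal 13.6218, simple-harmonic 12.7023
β=76.5°: printed 15.1281 | uniform 13.6000, cycloidal 15.6601, simple-harmonic 15.1281
only one law matches every sample → simple-harmonic

simple-harmonic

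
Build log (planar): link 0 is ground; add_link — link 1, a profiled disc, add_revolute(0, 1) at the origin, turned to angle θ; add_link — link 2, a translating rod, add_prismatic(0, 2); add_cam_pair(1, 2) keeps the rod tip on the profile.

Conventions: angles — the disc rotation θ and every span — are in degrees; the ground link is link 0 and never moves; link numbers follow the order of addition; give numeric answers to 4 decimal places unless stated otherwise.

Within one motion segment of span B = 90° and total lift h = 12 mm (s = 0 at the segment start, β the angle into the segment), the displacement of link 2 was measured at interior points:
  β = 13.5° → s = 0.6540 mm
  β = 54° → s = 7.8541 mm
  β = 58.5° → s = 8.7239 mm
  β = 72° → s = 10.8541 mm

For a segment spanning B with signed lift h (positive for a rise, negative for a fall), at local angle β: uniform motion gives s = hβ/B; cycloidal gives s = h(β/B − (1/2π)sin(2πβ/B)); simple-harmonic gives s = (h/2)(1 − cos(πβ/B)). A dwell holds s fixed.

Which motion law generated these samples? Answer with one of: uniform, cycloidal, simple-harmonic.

candidates at β/B = r: uniform s = h·r (linear in β); cycloidal s = h·(r − sin(2πr)/(2π)); simple-harmonic s = (h/2)(1 − cos(πr))
β=13.5°: printed 0.6540 | uniform 1.8000, cycloidal 0.2549, simple-harmonic 0.6540
β=54°: printed 7.8541 | uniform 7.2000, cycloidal 8.3226, simple-harmonic 7.8541
β=58.5°: printed 8.7239 | uniform 7.8000, cycloidal 9.3451, simple-harmonic 8.7239
β=72°: printed 10.8541 | uniform 9.6000, cycloidal 11.4164, simple-harmonic 10.8541
only one law matches every sample → simple-harmonic

simple-harmonic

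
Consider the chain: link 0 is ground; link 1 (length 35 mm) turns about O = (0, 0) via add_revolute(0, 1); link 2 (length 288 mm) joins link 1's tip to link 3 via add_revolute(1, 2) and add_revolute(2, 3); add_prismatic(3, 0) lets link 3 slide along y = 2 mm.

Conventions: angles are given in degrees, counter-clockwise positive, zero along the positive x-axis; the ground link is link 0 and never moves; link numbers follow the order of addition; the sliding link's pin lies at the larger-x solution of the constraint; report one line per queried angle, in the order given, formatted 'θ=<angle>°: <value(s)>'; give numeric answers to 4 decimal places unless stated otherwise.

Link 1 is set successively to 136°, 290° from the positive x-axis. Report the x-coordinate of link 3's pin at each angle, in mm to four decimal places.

geometry: r = 35 mm, L = 288 mm, e = 2 mm
θ=136°: crank pin P = (r cos θ, r sin θ) = (-25.176893, 24.313043)
θ=136°: h = r sin θ − e = 24.313043 − 2 = 22.313043
θ=136°: x = r cos θ + √(L² − h²) = -25.176893 + 287.134338 = 261.957445
θ=290°: crank pin P = (r cos θ, r sin θ) = (11.970705, -32.889242)
θ=290°: h = r sin θ − e = -32.889242 − 2 = -34.889242
θ=290°: x = r cos θ + √(L² − h²) = 11.970705 + 285.878892 = 297.849597

θ=136°: 261.9574
θ=290°: 297.8496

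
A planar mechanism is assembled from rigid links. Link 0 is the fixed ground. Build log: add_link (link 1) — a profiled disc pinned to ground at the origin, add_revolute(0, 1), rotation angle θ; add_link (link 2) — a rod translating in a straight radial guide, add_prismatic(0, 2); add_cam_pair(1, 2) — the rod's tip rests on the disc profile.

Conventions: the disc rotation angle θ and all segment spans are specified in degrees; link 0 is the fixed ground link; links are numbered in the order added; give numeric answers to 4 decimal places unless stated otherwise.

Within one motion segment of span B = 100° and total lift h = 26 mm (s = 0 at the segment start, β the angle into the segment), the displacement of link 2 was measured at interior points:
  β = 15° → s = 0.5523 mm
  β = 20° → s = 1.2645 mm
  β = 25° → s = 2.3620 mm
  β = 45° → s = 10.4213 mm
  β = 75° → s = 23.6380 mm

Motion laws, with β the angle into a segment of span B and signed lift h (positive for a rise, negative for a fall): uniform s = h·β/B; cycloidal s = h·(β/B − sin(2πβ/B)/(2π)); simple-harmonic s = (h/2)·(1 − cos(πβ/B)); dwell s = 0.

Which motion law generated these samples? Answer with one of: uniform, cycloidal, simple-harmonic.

candidates at β/B = r: uniform s = h·r (linear in β); cycloidal s = h·(r − sin(2πr)/(2π)); simple-harmonic s = (h/2)(1 − cos(πr))
β=15°: printed 0.5523 | uniform 3.9000, cycloidal 0.5523, simple-harmonic 1.4169
β=20°: printed 1.2645 | uniform 5.2000, cycloidal 1.2645, simple-harmonic 2.4828
β=25°: printed 2.3620 | uniform 6.5000, cycloidal 2.3620, simple-harmonic 3.8076
β=45°: printed 10.4213 | uniform 11.7000, cycloidal 10.4213, simple-harmonic 10.9664
β=75°: printed 23.6380 | uniform 19.5000, cycloidal 23.6380, simple-harmonic 22.1924
only one law matches every sample → cycloidal

cycloidal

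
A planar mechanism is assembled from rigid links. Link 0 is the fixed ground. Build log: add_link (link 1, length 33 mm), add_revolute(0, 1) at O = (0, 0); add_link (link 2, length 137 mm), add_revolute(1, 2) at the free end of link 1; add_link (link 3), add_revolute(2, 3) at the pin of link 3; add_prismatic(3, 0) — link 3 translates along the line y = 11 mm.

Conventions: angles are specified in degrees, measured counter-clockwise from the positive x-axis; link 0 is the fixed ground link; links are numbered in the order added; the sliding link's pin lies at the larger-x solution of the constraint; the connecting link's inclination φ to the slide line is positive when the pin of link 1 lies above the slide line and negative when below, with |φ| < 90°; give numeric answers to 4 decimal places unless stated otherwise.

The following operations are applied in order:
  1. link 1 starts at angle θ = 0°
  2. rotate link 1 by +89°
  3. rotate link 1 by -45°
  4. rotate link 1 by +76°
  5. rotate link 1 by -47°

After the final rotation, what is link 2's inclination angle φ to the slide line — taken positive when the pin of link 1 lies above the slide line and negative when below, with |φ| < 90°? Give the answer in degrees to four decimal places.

geometry: r = 33 mm, L = 137 mm, e = 11 mm; θ starts at 0°
rotate link 1 by +89°: θ ← 0° +89° = 89°
rotate link 1 by -45°: θ ← 89° -45° = 44°
rotate link 1 by +76°: θ ← 44° +76° = 120°
rotate link 1 by -47°: θ ← 120° -47° = 73°
h = r sin θ − e = 31.558057 − 11 = 20.558057
sin φ = h / L = 20.558057 / 137 = 0.15005881
φ = arcsin(0.15005881) = 8.630335°

8.6303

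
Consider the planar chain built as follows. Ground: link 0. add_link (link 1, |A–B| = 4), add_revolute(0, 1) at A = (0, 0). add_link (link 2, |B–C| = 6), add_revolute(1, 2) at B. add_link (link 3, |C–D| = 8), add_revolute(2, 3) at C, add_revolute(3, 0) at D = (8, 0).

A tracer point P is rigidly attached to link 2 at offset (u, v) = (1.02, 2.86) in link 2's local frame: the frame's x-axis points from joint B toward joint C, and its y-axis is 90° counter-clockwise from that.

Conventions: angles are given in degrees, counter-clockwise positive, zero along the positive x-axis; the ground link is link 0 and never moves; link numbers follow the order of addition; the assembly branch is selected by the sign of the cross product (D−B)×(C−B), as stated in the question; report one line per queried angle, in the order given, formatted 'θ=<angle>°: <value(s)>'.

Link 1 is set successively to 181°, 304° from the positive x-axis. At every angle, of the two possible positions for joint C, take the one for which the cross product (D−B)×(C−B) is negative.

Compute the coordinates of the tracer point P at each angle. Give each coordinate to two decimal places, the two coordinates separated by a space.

A=(0,0), D=(8.00,0)
θ=181°: B = A + 4.00·(cos181°, sin181°) = (-3.9994, -0.0698)
θ=181°: |BD| = 11.9996
θ=181°: circle(B,6.00) ∩ circle(D,8.00): a=4.8331, h=3.5555
θ=181°:   candidates: C₊=(0.8129,3.5137) cross=42.664; C₋=(0.8543,-3.5971) cross=-42.664
θ=181°:   branch - wants cross < 0 → take C=(0.8543,-3.5971) (cross=-42.664)
θ=181°: ex = (C−B)/|BC| = (0.8089,-0.5879); ey = (0.5879,0.8089)
θ=181°: P = B + 1.02·ex + 2.86·ey = (-1.4929,1.6441)
θ=304°: B = A + 4.00·(cos304°, sin304°) = (2.2368, -3.3162)
θ=304°: |BD| = 6.6492
θ=304°: circle(B,6.00) ∩ circle(D,8.00): a=1.2191, h=5.8749
θ=304°:   candidates: C₊=(0.3634,2.3839) cross=39.063; C₋=(6.2234,-7.8002) cross=-39.063
θ=304°:   branch - wants cross < 0 → take C=(6.2234,-7.8002) (cross=-39.063)
θ=304°: ex = (C−B)/|BC| = (0.6644,-0.7473); ey = (0.7473,0.6644)
θ=304°: P = B + 1.02·ex + 2.86·ey = (5.0519,-2.1782)

θ=181°: -1.49 1.64
θ=304°: 5.05 -2.18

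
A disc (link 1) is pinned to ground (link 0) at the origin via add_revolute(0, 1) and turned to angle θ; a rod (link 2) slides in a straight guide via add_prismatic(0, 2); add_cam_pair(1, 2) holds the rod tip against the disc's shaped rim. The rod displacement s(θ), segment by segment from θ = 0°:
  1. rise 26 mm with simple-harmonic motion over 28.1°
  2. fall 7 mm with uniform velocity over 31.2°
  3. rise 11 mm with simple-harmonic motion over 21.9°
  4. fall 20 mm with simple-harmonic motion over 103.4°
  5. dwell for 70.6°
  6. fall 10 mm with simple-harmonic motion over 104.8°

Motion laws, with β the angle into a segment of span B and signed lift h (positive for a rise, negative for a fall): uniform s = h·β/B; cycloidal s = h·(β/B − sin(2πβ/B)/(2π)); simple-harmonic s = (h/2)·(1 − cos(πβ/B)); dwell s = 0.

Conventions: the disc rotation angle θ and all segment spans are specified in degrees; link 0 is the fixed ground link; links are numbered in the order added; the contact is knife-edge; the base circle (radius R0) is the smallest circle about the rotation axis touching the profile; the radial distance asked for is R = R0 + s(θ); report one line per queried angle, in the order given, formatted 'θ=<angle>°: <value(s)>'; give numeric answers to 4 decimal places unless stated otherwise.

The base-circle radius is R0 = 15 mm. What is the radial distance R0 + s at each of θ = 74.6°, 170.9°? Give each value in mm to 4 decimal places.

segment 1 (0° to 28.1°, simple-harmonic, h = 26) is passed completely: s = 0.0000 + (26) = 26.0000
segment 2 (28.1° to 59.3°, uniform, h = -7) is passed completely: s = 26.0000 + (-7) = 19.0000
θ = 74.6° falls in segment 3 (59.3° to 81.2°, simple-harmonic, h = 11): β = 74.6 − 59.3 = 15.3°, B = 21.9°; Δs = 11/2·(1 − cos(π·0.6986)) = 8.7136; s = 19.0000 + 8.7136 = 27.7136
segment 3 (59.3° to 81.2°, simple-harmonic, h = 11) is passed completely: s = 19.0000 + (11) = 30.0000
θ = 170.9° falls in segment 4 (81.2° to 184.6°, simple-harmonic, h = -20): β = 170.9 − 81.2 = 89.7°, B = 103.4°; Δs = -20/2·(1 − cos(π·0.8675)) = -19.1461; s = 30.0000 − 19.1461 = 10.8539
θ=74.6°: R = R0 + s = 15 + 27.7136 = 42.7136
θ=170.9°: R = R0 + s = 15 + 10.8539 = 25.8539

θ=74.6°: 42.7136
θ=170.9°: 25.8539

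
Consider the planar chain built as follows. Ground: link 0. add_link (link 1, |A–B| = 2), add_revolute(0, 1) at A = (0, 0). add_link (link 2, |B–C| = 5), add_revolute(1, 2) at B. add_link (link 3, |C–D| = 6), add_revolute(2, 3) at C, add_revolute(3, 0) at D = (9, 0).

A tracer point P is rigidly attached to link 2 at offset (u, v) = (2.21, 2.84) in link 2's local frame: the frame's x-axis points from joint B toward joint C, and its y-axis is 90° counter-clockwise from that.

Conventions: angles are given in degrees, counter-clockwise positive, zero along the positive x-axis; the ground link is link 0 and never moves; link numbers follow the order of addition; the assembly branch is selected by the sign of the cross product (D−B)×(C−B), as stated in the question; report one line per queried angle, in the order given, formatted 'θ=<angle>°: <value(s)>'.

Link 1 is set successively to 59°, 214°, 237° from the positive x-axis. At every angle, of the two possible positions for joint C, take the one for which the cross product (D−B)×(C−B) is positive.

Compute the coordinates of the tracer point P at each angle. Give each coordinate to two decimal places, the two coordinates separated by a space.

A=(0,0), D=(9.00,0)
θ=59°: B = A + 2.00·(cos59°, sin59°) = (1.0301, 1.7143)
θ=59°: |BD| = 8.1522
θ=59°: circle(B,5.00) ∩ circle(D,6.00): a=3.4014, h=3.6647
θ=59°:   candidates: C₊=(5.1261,4.5818) cross=29.876; C₋=(3.5848,-2.5837) cross=-29.876
θ=59°:   branch + wants cross > 0 → take C=(5.1261,4.5818) (cross=29.876)
θ=59°: ex = (C−B)/|BC| = (0.8192,0.5735); ey = (-0.5735,0.8192)
θ=59°: P = B + 2.21·ex + 2.84·ey = (1.2118,5.3083)
θ=214°: B = A + 2.00·(cos214°, sin214°) = (-1.6581, -1.1184)
θ=214°: |BD| = 10.7166
θ=214°: circle(B,5.00) ∩ circle(D,6.00): a=4.8451, h=1.2350
θ=214°:   candidates: C₊=(3.0317,0.6155) cross=13.235; C₋=(3.2894,-1.8410) cross=-13.235
θ=214°:   branch + wants cross > 0 → take C=(3.0317,0.6155) (cross=13.235)
θ=214°: ex = (C−B)/|BC| = (0.9379,0.3468); ey = (-0.3468,0.9379)
θ=214°: P = B + 2.21·ex + 2.84·ey = (-0.5701,2.3118)
θ=237°: B = A + 2.00·(cos237°, sin237°) = (-1.0893, -1.6773)
θ=237°: |BD| = 10.2278
θ=237°: circle(B,5.00) ∩ circle(D,6.00): a=4.5761, h=2.0147
θ=237°:   candidates: C₊=(3.0945,1.0606) cross=20.606; C₋=(3.7553,-2.9143) cross=-20.606
θ=237°:   branch + wants cross > 0 → take C=(3.0945,1.0606) (cross=20.606)
θ=237°: ex = (C−B)/|BC| = (0.8368,0.5476); ey = (-0.5476,0.8368)
θ=237°: P = B + 2.21·ex + 2.84·ey = (-0.7952,1.9092)

θ=59°: 1.21 5.31
θ=214°: -0.57 2.31
θ=237°: -0.80 1.91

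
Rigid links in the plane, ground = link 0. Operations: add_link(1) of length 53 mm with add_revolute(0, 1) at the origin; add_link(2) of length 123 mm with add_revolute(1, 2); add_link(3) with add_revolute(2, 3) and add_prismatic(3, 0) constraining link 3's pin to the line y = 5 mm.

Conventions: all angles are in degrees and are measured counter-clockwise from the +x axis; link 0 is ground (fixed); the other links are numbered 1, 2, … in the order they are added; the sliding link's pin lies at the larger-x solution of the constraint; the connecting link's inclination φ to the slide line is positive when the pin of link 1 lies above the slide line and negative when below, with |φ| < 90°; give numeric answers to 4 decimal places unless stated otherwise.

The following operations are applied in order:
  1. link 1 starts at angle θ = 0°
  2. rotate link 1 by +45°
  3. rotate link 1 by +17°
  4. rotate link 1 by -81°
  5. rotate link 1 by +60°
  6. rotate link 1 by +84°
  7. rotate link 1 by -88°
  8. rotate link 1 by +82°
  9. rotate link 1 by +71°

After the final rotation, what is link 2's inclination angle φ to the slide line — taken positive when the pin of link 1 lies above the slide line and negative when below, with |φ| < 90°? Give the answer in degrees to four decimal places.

geometry: r = 53 mm, L = 123 mm, e = 5 mm; θ starts at 0°
rotate link 1 by +45°: θ ← 0° +45° = 45°
rotate link 1 by +17°: θ ← 45° +17° = 62°
rotate link 1 by -81°: θ ← 62° -81° = -19°
rotate link 1 by +60°: θ ← -19° +60° = 41°
rotate link 1 by +84°: θ ← 41° +84° = 125°
rotate link 1 by -88°: θ ← 125° -88° = 37°
rotate link 1 by +82°: θ ← 37° +82° = 119°
rotate link 1 by +71°: θ ← 119° +71° = 190°
h = r sin θ − e = -9.203353 − 5 = -14.203353
sin φ = h / L = -14.203353 / 123 = -0.11547442
φ = arcsin(-0.11547442) = -6.630990°

-6.6310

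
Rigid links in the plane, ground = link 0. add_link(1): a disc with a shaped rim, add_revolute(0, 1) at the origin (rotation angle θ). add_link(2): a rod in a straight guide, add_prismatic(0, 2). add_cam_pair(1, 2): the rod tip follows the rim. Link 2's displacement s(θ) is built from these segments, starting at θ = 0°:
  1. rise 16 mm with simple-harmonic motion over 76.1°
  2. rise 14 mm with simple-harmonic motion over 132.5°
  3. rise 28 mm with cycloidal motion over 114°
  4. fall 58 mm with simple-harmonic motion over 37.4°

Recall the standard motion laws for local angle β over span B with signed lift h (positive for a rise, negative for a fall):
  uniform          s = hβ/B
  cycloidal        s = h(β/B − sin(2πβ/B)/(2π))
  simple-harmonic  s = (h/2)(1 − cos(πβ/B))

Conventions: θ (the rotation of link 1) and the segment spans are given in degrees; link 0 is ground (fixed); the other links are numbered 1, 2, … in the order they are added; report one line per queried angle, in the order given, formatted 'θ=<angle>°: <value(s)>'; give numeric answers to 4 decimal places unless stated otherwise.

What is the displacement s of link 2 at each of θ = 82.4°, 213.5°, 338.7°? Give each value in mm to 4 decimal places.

segment 1 (0° to 76.1°, simple-harmonic, h = 16) is passed completely: s = 0.0000 + (16) = 16.0000
θ = 82.4° falls in segment 2 (76.1° to 208.6°, simple-harmonic, h = 14): β = 82.4 − 76.1 = 6.3°, B = 132.5°; Δs = 14/2·(1 − cos(π·0.0475)) = 0.0779; s = 16.0000 + 0.0779 = 16.0779
segment 2 (76.1° to 208.6°, simple-harmonic, h = 14) is passed completely: s = 16.0000 + (14) = 30.0000
θ = 213.5° falls in segment 3 (208.6° to 322.6°, cycloidal, h = 28): β = 213.5 − 208.6 = 4.9°, B = 114°; Δs = 28·(0.0430 − sin(2π·0.0430)/(2π)) = 0.0146; s = 30.0000 + 0.0146 = 30.0146
segment 3 (208.6° to 322.6°, cycloidal, h = 28) is passed completely: s = 30.0000 + (28) = 58.0000
θ = 338.7° falls in segment 4 (322.6° to 360°, simple-harmonic, h = -58): β = 338.7 − 322.6 = 16.1°, B = 37.4°; Δs = -58/2·(1 − cos(π·0.4305)) = -22.7166; s = 58.0000 − 22.7166 = 35.2834

θ=82.4°: 16.0779
θ=213.5°: 30.0146
θ=338.7°: 35.2834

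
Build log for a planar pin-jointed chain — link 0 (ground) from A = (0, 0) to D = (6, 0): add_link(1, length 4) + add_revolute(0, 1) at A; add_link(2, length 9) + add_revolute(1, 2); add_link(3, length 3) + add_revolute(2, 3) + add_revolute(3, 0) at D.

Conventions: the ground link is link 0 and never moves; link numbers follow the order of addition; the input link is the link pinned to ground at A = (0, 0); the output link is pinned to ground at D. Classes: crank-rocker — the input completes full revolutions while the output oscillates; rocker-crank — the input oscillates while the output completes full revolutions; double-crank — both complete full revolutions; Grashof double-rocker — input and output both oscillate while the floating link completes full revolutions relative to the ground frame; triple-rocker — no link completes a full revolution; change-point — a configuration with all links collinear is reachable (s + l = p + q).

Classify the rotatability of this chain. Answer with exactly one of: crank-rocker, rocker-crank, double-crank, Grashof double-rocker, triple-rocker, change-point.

lengths: ground=6, input=4, coupler=9, output=3
sorted: s=3 (shortest), l=9 (longest), p+q=10
s + l = 12 vs p + q = 10
s + l > p + q → non-Grashof → no link fully rotates → triple-rocker

triple-rocker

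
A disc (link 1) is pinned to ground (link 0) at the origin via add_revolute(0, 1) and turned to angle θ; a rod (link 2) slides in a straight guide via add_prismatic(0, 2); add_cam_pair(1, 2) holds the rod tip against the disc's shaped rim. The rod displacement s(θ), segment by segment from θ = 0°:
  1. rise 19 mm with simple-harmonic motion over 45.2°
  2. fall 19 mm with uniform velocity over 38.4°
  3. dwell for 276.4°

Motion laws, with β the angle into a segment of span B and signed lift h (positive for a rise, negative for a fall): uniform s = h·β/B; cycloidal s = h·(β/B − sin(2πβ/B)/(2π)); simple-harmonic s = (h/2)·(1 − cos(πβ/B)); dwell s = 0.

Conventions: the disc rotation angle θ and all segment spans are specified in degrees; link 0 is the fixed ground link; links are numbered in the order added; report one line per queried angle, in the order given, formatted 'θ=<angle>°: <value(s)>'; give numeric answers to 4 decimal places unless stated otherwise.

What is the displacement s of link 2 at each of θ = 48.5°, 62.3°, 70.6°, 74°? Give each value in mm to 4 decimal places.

segment 1 (0° to 45.2°, simple-harmonic, h = 19) is passed completely: s = 0.0000 + (19) = 19.0000
θ = 48.5° falls in segment 2 (45.2° to 83.6°, uniform, h = -19): β = 48.5 − 45.2 = 3.3°, B = 38.4°; Δs = -19·3.3/38.4 = -1.6328; s = 19.0000 − 1.6328 = 17.3672
θ = 62.3° falls in segment 2 (45.2° to 83.6°, uniform, h = -19): β = 62.3 − 45.2 = 17.1°, B = 38.4°; Δs = -19·17.1/38.4 = -8.4609; s = 19.0000 − 8.4609 = 10.5391
θ = 70.6° falls in segment 2 (45.2° to 83.6°, uniform, h = -19): β = 70.6 − 45.2 = 25.4°, B = 38.4°; Δs = -19·25.4/38.4 = -12.5677; s = 19.0000 − 12.5677 = 6.4323
θ = 74° falls in segment 2 (45.2° to 83.6°, uniform, h = -19): β = 74 − 45.2 = 28.8°, B = 38.4°; Δs = -19·28.8/38.4 = -14.2500; s = 19.0000 − 14.2500 = 4.7500

θ=48.5°: 17.3672
θ=62.3°: 10.5391
θ=70.6°: 6.4323
θ=74°: 4.7500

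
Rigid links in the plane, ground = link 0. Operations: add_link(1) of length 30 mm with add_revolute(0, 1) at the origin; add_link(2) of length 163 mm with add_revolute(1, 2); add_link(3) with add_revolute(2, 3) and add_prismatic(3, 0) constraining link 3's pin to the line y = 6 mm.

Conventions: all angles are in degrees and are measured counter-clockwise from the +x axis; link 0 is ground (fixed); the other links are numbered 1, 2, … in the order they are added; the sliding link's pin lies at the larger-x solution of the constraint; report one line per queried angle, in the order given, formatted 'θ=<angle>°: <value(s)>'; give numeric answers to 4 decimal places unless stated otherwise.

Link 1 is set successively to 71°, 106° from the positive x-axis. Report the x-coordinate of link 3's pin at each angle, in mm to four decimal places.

geometry: r = 30 mm, L = 163 mm, e = 6 mm
θ=71°: crank pin P = (r cos θ, r sin θ) = (9.767045, 28.365557)
θ=71°: h = r sin θ − e = 28.365557 − 6 = 22.365557
θ=71°: x = r cos θ + √(L² − h²) = 9.767045 + 161.458298 = 171.225342
θ=106°: crank pin P = (r cos θ, r sin θ) = (-8.269121, 28.837851)
θ=106°: h = r sin θ − e = 28.837851 − 6 = 22.837851
θ=106°: x = r cos θ + √(L² − h²) = -8.269121 + 161.392170 = 153.123049

θ=71°: 171.2253
θ=106°: 153.1230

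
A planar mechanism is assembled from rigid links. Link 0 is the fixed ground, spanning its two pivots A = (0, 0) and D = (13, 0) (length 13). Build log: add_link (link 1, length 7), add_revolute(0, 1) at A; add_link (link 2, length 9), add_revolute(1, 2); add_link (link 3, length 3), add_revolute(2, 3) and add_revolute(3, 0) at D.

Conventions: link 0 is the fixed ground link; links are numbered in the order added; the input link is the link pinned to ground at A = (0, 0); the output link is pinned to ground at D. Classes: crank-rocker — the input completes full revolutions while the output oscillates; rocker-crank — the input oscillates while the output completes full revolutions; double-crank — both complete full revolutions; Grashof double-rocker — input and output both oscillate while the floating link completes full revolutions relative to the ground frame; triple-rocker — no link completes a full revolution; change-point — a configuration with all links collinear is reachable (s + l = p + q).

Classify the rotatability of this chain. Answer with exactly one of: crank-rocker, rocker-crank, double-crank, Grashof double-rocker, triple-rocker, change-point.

lengths: ground=13, input=7, coupler=9, output=3
sorted: s=3 (shortest), l=13 (longest), p+q=16
s + l = 16 vs p + q = 16
s + l = p + q → change-point (collinear configuration reachable)

change-point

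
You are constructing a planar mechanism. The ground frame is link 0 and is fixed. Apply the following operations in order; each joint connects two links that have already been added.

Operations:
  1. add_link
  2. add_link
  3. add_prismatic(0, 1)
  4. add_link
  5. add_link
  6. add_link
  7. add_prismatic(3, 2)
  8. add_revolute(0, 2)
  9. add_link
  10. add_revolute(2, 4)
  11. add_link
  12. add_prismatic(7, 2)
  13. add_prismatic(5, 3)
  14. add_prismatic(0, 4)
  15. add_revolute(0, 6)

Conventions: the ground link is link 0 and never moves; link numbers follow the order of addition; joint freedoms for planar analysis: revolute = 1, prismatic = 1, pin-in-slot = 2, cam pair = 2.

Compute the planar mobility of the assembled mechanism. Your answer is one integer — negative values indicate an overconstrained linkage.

ground; <1,0,0>
#1 <2,0,0>
#2 <3,0,0>
P:0↔1 J1 <3,1,0>
#3 <4,1,0>
#4 <5,1,0>
#5 <6,1,0>
P:3↔2 J1 <6,2,0>
R:0↔2 J1 <6,3,0>
#6 <7,3,0>
R:2↔4 J1 <7,4,0>
#7 <8,4,0>
P:7↔2 J1 <8,5,0>
P:5↔3 J1 <8,6,0>
P:0↔4 J1 <8,7,0>
R:0↔6 J1 <8,8,0>
3×7 − 2×8 − 1×0 = 5

M = 5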